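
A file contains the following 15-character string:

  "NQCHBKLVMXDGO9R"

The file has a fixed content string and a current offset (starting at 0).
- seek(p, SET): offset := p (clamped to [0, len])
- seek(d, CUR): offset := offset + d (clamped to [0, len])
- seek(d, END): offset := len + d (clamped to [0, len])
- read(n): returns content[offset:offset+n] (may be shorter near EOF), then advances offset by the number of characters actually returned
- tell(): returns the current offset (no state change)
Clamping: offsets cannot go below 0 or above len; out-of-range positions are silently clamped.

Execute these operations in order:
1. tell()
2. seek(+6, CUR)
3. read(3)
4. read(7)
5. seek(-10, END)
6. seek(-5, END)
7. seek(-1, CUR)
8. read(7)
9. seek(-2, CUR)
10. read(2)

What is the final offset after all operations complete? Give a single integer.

Answer: 15

Derivation:
After 1 (tell()): offset=0
After 2 (seek(+6, CUR)): offset=6
After 3 (read(3)): returned 'LVM', offset=9
After 4 (read(7)): returned 'XDGO9R', offset=15
After 5 (seek(-10, END)): offset=5
After 6 (seek(-5, END)): offset=10
After 7 (seek(-1, CUR)): offset=9
After 8 (read(7)): returned 'XDGO9R', offset=15
After 9 (seek(-2, CUR)): offset=13
After 10 (read(2)): returned '9R', offset=15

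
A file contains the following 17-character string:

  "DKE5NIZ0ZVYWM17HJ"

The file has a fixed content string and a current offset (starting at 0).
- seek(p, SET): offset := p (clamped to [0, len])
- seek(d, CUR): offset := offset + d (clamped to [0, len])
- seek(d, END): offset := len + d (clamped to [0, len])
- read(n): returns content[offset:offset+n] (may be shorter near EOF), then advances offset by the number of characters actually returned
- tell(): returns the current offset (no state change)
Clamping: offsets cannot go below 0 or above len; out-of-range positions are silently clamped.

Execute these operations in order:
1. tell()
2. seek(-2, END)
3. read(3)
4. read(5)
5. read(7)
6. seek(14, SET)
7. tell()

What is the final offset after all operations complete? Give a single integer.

After 1 (tell()): offset=0
After 2 (seek(-2, END)): offset=15
After 3 (read(3)): returned 'HJ', offset=17
After 4 (read(5)): returned '', offset=17
After 5 (read(7)): returned '', offset=17
After 6 (seek(14, SET)): offset=14
After 7 (tell()): offset=14

Answer: 14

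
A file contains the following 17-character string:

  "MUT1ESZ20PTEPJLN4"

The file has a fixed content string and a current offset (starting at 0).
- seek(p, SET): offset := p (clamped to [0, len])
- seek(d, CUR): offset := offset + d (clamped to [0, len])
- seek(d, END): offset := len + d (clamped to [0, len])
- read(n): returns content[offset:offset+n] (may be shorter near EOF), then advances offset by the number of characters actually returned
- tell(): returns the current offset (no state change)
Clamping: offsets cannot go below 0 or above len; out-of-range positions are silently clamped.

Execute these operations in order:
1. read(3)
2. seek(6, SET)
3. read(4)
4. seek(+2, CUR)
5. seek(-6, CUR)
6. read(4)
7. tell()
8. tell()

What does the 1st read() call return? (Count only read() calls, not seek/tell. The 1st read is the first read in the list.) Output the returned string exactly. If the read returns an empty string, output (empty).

Answer: MUT

Derivation:
After 1 (read(3)): returned 'MUT', offset=3
After 2 (seek(6, SET)): offset=6
After 3 (read(4)): returned 'Z20P', offset=10
After 4 (seek(+2, CUR)): offset=12
After 5 (seek(-6, CUR)): offset=6
After 6 (read(4)): returned 'Z20P', offset=10
After 7 (tell()): offset=10
After 8 (tell()): offset=10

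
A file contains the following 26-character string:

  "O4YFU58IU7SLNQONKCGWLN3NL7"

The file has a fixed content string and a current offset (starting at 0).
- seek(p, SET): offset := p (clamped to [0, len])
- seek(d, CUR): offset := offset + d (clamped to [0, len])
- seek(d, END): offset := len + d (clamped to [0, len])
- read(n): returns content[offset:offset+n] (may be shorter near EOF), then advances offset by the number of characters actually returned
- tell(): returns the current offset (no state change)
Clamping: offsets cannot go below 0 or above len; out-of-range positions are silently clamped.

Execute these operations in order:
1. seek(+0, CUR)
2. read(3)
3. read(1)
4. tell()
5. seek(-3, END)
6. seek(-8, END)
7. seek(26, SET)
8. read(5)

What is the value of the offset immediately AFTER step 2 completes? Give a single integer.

After 1 (seek(+0, CUR)): offset=0
After 2 (read(3)): returned 'O4Y', offset=3

Answer: 3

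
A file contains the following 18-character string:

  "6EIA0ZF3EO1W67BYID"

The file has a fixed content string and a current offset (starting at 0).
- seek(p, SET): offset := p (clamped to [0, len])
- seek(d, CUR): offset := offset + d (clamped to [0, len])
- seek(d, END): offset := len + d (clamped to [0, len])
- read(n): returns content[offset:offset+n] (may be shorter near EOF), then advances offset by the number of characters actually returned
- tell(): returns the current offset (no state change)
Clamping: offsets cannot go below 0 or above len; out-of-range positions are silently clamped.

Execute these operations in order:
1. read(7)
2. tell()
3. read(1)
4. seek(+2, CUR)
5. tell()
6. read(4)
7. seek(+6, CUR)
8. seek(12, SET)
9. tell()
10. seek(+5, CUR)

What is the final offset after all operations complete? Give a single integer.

Answer: 17

Derivation:
After 1 (read(7)): returned '6EIA0ZF', offset=7
After 2 (tell()): offset=7
After 3 (read(1)): returned '3', offset=8
After 4 (seek(+2, CUR)): offset=10
After 5 (tell()): offset=10
After 6 (read(4)): returned '1W67', offset=14
After 7 (seek(+6, CUR)): offset=18
After 8 (seek(12, SET)): offset=12
After 9 (tell()): offset=12
After 10 (seek(+5, CUR)): offset=17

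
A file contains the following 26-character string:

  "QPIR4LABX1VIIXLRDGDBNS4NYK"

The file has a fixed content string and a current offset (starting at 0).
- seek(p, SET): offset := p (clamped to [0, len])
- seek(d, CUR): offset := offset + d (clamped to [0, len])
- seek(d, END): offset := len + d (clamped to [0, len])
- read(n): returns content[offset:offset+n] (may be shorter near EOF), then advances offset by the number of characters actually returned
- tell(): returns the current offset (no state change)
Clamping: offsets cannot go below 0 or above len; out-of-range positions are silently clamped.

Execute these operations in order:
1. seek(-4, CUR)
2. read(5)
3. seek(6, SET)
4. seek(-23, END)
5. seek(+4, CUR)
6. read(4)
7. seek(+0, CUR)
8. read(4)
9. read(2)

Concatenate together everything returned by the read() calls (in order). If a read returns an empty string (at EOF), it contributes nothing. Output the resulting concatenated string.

After 1 (seek(-4, CUR)): offset=0
After 2 (read(5)): returned 'QPIR4', offset=5
After 3 (seek(6, SET)): offset=6
After 4 (seek(-23, END)): offset=3
After 5 (seek(+4, CUR)): offset=7
After 6 (read(4)): returned 'BX1V', offset=11
After 7 (seek(+0, CUR)): offset=11
After 8 (read(4)): returned 'IIXL', offset=15
After 9 (read(2)): returned 'RD', offset=17

Answer: QPIR4BX1VIIXLRD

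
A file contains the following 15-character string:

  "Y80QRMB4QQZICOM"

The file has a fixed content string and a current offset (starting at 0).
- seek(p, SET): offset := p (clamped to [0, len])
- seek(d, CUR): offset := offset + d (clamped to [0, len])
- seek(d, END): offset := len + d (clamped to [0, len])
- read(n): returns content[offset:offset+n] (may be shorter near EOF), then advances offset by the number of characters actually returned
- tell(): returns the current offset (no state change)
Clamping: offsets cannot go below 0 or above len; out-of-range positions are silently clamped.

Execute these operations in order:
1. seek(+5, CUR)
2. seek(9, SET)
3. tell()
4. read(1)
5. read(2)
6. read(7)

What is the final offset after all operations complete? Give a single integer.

Answer: 15

Derivation:
After 1 (seek(+5, CUR)): offset=5
After 2 (seek(9, SET)): offset=9
After 3 (tell()): offset=9
After 4 (read(1)): returned 'Q', offset=10
After 5 (read(2)): returned 'ZI', offset=12
After 6 (read(7)): returned 'COM', offset=15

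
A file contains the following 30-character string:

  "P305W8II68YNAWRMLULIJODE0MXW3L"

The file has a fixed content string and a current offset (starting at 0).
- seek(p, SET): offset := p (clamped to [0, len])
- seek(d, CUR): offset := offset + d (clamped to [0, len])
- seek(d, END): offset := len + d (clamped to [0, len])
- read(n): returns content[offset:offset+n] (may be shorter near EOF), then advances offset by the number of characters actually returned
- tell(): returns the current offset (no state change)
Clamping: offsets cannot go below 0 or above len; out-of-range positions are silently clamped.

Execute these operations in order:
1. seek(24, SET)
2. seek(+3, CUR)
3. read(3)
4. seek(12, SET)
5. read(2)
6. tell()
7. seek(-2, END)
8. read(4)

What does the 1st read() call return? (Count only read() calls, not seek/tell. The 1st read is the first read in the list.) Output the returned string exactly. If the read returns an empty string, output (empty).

Answer: W3L

Derivation:
After 1 (seek(24, SET)): offset=24
After 2 (seek(+3, CUR)): offset=27
After 3 (read(3)): returned 'W3L', offset=30
After 4 (seek(12, SET)): offset=12
After 5 (read(2)): returned 'AW', offset=14
After 6 (tell()): offset=14
After 7 (seek(-2, END)): offset=28
After 8 (read(4)): returned '3L', offset=30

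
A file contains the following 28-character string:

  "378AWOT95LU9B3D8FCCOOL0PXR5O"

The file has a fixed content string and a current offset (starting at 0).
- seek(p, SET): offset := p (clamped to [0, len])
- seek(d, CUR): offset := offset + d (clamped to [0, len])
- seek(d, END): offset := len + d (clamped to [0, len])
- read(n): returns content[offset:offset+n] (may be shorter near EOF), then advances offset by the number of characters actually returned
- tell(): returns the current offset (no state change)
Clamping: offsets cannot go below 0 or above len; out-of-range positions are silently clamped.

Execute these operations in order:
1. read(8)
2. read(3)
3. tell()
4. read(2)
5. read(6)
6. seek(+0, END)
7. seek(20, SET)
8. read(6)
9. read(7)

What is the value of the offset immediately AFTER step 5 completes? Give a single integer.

After 1 (read(8)): returned '378AWOT9', offset=8
After 2 (read(3)): returned '5LU', offset=11
After 3 (tell()): offset=11
After 4 (read(2)): returned '9B', offset=13
After 5 (read(6)): returned '3D8FCC', offset=19

Answer: 19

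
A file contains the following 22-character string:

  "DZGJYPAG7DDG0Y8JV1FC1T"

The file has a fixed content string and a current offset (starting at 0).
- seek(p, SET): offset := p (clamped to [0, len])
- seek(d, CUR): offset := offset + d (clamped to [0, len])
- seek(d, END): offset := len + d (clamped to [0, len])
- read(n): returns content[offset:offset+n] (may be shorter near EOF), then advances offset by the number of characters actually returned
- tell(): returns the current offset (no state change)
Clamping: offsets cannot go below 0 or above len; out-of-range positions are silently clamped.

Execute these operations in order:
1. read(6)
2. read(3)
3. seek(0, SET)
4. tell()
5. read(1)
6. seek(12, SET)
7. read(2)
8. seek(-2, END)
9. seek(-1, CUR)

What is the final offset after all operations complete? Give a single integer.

After 1 (read(6)): returned 'DZGJYP', offset=6
After 2 (read(3)): returned 'AG7', offset=9
After 3 (seek(0, SET)): offset=0
After 4 (tell()): offset=0
After 5 (read(1)): returned 'D', offset=1
After 6 (seek(12, SET)): offset=12
After 7 (read(2)): returned '0Y', offset=14
After 8 (seek(-2, END)): offset=20
After 9 (seek(-1, CUR)): offset=19

Answer: 19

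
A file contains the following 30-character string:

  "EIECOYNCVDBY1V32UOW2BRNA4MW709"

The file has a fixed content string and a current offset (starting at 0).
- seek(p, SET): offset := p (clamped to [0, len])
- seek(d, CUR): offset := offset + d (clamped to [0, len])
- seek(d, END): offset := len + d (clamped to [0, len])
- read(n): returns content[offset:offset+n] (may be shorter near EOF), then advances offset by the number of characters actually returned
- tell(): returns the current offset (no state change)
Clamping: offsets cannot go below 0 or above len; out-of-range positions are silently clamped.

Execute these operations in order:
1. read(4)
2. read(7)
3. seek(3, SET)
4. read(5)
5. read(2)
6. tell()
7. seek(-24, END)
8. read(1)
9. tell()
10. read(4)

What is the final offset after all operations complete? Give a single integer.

After 1 (read(4)): returned 'EIEC', offset=4
After 2 (read(7)): returned 'OYNCVDB', offset=11
After 3 (seek(3, SET)): offset=3
After 4 (read(5)): returned 'COYNC', offset=8
After 5 (read(2)): returned 'VD', offset=10
After 6 (tell()): offset=10
After 7 (seek(-24, END)): offset=6
After 8 (read(1)): returned 'N', offset=7
After 9 (tell()): offset=7
After 10 (read(4)): returned 'CVDB', offset=11

Answer: 11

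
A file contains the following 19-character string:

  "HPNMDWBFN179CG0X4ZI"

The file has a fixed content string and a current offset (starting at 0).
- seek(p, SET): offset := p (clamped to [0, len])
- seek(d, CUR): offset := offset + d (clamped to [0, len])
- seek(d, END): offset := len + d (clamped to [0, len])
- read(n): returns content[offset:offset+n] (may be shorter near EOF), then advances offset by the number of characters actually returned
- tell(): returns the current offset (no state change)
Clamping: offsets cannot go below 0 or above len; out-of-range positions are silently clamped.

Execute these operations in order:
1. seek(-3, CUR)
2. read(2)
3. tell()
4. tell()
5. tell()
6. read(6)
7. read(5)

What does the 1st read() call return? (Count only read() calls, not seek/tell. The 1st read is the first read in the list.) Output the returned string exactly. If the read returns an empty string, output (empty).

Answer: HP

Derivation:
After 1 (seek(-3, CUR)): offset=0
After 2 (read(2)): returned 'HP', offset=2
After 3 (tell()): offset=2
After 4 (tell()): offset=2
After 5 (tell()): offset=2
After 6 (read(6)): returned 'NMDWBF', offset=8
After 7 (read(5)): returned 'N179C', offset=13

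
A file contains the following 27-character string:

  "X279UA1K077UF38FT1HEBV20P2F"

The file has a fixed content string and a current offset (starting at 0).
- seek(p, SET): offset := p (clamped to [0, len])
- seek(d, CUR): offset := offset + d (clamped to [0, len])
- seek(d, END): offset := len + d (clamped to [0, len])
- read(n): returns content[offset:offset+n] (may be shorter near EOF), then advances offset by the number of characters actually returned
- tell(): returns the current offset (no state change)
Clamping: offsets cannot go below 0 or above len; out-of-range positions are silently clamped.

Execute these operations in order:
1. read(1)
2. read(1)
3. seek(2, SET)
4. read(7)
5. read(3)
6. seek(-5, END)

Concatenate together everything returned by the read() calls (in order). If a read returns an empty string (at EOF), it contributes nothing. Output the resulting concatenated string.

Answer: X279UA1K077U

Derivation:
After 1 (read(1)): returned 'X', offset=1
After 2 (read(1)): returned '2', offset=2
After 3 (seek(2, SET)): offset=2
After 4 (read(7)): returned '79UA1K0', offset=9
After 5 (read(3)): returned '77U', offset=12
After 6 (seek(-5, END)): offset=22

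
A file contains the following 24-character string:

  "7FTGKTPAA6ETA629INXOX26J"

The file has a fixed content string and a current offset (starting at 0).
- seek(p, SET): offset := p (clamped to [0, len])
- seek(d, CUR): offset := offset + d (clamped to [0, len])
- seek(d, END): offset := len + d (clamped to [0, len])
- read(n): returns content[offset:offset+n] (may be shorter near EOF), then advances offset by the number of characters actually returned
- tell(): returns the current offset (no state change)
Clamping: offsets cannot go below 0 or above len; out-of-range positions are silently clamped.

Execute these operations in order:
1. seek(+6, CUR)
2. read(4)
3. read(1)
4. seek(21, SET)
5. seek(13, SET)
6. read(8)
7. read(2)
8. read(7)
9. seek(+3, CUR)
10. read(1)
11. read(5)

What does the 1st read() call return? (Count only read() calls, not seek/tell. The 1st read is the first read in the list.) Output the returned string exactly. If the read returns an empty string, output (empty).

After 1 (seek(+6, CUR)): offset=6
After 2 (read(4)): returned 'PAA6', offset=10
After 3 (read(1)): returned 'E', offset=11
After 4 (seek(21, SET)): offset=21
After 5 (seek(13, SET)): offset=13
After 6 (read(8)): returned '629INXOX', offset=21
After 7 (read(2)): returned '26', offset=23
After 8 (read(7)): returned 'J', offset=24
After 9 (seek(+3, CUR)): offset=24
After 10 (read(1)): returned '', offset=24
After 11 (read(5)): returned '', offset=24

Answer: PAA6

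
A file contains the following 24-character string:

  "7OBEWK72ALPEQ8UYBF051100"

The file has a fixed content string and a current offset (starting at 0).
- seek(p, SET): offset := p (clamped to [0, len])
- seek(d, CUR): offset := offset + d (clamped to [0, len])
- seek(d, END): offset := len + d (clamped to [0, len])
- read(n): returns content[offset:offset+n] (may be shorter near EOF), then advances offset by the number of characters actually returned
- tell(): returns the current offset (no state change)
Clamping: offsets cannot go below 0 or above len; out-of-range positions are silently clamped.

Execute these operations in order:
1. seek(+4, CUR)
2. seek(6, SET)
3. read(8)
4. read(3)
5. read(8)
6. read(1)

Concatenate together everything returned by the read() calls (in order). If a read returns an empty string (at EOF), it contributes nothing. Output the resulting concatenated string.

Answer: 72ALPEQ8UYBF051100

Derivation:
After 1 (seek(+4, CUR)): offset=4
After 2 (seek(6, SET)): offset=6
After 3 (read(8)): returned '72ALPEQ8', offset=14
After 4 (read(3)): returned 'UYB', offset=17
After 5 (read(8)): returned 'F051100', offset=24
After 6 (read(1)): returned '', offset=24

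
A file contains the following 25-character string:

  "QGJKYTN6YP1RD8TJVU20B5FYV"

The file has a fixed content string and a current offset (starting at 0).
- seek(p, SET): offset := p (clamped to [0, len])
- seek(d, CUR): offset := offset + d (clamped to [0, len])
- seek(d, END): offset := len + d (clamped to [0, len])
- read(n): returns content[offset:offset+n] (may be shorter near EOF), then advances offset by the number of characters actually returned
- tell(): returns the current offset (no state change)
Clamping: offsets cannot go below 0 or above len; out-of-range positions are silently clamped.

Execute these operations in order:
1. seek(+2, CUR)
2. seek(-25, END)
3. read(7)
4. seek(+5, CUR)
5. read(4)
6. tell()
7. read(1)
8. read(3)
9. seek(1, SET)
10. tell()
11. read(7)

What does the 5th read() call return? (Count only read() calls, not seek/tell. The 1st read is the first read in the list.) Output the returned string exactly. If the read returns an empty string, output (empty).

Answer: GJKYTN6

Derivation:
After 1 (seek(+2, CUR)): offset=2
After 2 (seek(-25, END)): offset=0
After 3 (read(7)): returned 'QGJKYTN', offset=7
After 4 (seek(+5, CUR)): offset=12
After 5 (read(4)): returned 'D8TJ', offset=16
After 6 (tell()): offset=16
After 7 (read(1)): returned 'V', offset=17
After 8 (read(3)): returned 'U20', offset=20
After 9 (seek(1, SET)): offset=1
After 10 (tell()): offset=1
After 11 (read(7)): returned 'GJKYTN6', offset=8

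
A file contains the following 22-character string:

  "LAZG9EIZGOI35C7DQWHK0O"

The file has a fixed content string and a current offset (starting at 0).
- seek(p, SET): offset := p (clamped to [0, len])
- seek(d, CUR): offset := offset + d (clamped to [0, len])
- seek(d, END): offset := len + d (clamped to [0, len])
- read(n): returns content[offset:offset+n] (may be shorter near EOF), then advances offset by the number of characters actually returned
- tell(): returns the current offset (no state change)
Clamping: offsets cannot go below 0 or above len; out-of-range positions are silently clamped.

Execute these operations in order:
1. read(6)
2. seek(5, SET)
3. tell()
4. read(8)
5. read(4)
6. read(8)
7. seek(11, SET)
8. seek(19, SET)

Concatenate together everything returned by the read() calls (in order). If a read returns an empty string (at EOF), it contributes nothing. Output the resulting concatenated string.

Answer: LAZG9EEIZGOI35C7DQWHK0O

Derivation:
After 1 (read(6)): returned 'LAZG9E', offset=6
After 2 (seek(5, SET)): offset=5
After 3 (tell()): offset=5
After 4 (read(8)): returned 'EIZGOI35', offset=13
After 5 (read(4)): returned 'C7DQ', offset=17
After 6 (read(8)): returned 'WHK0O', offset=22
After 7 (seek(11, SET)): offset=11
After 8 (seek(19, SET)): offset=19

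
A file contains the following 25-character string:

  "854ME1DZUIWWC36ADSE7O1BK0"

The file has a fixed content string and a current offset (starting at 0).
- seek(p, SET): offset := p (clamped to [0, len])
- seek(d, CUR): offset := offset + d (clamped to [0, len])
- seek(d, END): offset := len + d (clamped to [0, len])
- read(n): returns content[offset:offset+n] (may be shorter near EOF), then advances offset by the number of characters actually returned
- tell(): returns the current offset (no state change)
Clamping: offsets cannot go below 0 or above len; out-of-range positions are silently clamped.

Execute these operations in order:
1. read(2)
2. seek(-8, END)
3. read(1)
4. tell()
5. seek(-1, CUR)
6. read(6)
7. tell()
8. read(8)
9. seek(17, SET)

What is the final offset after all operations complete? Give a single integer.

After 1 (read(2)): returned '85', offset=2
After 2 (seek(-8, END)): offset=17
After 3 (read(1)): returned 'S', offset=18
After 4 (tell()): offset=18
After 5 (seek(-1, CUR)): offset=17
After 6 (read(6)): returned 'SE7O1B', offset=23
After 7 (tell()): offset=23
After 8 (read(8)): returned 'K0', offset=25
After 9 (seek(17, SET)): offset=17

Answer: 17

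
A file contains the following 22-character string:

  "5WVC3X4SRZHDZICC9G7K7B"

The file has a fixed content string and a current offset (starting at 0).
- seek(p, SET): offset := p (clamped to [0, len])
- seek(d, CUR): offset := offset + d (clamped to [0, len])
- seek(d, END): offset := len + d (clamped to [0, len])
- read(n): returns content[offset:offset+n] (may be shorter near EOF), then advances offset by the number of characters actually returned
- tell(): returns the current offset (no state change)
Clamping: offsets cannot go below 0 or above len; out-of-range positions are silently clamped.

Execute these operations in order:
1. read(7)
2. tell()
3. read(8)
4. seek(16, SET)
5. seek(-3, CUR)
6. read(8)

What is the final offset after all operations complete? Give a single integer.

Answer: 21

Derivation:
After 1 (read(7)): returned '5WVC3X4', offset=7
After 2 (tell()): offset=7
After 3 (read(8)): returned 'SRZHDZIC', offset=15
After 4 (seek(16, SET)): offset=16
After 5 (seek(-3, CUR)): offset=13
After 6 (read(8)): returned 'ICC9G7K7', offset=21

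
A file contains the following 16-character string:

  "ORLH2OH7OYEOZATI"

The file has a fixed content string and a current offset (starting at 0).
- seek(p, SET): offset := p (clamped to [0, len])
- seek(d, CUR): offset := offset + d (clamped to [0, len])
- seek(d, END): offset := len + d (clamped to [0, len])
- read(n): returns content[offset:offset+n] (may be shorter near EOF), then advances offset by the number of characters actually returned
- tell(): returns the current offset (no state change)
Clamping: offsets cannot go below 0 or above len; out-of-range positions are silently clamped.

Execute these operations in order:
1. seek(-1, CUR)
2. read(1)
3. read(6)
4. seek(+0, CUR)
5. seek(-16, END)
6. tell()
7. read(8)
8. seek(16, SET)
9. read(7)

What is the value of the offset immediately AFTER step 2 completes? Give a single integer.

After 1 (seek(-1, CUR)): offset=0
After 2 (read(1)): returned 'O', offset=1

Answer: 1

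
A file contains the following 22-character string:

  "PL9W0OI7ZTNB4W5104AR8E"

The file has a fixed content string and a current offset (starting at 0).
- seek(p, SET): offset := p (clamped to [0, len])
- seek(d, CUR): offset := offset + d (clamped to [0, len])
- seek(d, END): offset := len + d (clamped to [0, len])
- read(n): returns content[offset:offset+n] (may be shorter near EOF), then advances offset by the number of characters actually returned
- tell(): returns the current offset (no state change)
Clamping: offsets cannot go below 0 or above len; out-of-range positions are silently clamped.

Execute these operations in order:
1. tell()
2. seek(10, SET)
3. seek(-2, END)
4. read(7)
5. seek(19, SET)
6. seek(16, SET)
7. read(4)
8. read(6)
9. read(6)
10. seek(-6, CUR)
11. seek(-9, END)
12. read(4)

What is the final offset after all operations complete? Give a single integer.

Answer: 17

Derivation:
After 1 (tell()): offset=0
After 2 (seek(10, SET)): offset=10
After 3 (seek(-2, END)): offset=20
After 4 (read(7)): returned '8E', offset=22
After 5 (seek(19, SET)): offset=19
After 6 (seek(16, SET)): offset=16
After 7 (read(4)): returned '04AR', offset=20
After 8 (read(6)): returned '8E', offset=22
After 9 (read(6)): returned '', offset=22
After 10 (seek(-6, CUR)): offset=16
After 11 (seek(-9, END)): offset=13
After 12 (read(4)): returned 'W510', offset=17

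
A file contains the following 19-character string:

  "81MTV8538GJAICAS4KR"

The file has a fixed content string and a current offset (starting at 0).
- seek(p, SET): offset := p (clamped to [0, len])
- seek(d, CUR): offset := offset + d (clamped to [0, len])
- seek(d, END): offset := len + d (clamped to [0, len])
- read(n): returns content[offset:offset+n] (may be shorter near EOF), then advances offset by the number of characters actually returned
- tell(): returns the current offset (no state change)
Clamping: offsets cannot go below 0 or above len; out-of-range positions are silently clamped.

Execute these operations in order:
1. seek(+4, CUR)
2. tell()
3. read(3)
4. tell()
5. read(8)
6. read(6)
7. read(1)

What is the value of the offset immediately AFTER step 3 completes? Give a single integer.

After 1 (seek(+4, CUR)): offset=4
After 2 (tell()): offset=4
After 3 (read(3)): returned 'V85', offset=7

Answer: 7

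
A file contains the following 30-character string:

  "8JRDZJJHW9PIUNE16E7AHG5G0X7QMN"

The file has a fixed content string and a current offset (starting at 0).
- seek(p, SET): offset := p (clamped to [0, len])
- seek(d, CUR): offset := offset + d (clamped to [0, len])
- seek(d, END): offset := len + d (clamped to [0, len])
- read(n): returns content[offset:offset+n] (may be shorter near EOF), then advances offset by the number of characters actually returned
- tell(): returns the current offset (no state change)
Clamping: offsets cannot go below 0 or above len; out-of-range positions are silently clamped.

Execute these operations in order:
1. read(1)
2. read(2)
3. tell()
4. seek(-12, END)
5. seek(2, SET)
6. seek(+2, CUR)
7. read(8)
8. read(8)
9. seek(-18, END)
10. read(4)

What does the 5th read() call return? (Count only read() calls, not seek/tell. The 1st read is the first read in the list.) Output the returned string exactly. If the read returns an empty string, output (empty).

After 1 (read(1)): returned '8', offset=1
After 2 (read(2)): returned 'JR', offset=3
After 3 (tell()): offset=3
After 4 (seek(-12, END)): offset=18
After 5 (seek(2, SET)): offset=2
After 6 (seek(+2, CUR)): offset=4
After 7 (read(8)): returned 'ZJJHW9PI', offset=12
After 8 (read(8)): returned 'UNE16E7A', offset=20
After 9 (seek(-18, END)): offset=12
After 10 (read(4)): returned 'UNE1', offset=16

Answer: UNE1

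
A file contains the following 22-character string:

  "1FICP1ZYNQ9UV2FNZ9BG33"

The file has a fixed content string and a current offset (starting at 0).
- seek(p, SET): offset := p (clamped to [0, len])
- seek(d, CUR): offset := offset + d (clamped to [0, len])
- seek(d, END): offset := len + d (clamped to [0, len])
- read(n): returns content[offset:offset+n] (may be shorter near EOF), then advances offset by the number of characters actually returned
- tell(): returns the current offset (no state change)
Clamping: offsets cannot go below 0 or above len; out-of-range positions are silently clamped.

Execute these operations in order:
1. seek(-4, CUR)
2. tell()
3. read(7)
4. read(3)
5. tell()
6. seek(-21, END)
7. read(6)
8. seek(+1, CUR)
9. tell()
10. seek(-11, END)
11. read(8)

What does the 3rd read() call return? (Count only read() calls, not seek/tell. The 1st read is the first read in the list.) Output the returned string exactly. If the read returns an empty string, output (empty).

Answer: FICP1Z

Derivation:
After 1 (seek(-4, CUR)): offset=0
After 2 (tell()): offset=0
After 3 (read(7)): returned '1FICP1Z', offset=7
After 4 (read(3)): returned 'YNQ', offset=10
After 5 (tell()): offset=10
After 6 (seek(-21, END)): offset=1
After 7 (read(6)): returned 'FICP1Z', offset=7
After 8 (seek(+1, CUR)): offset=8
After 9 (tell()): offset=8
After 10 (seek(-11, END)): offset=11
After 11 (read(8)): returned 'UV2FNZ9B', offset=19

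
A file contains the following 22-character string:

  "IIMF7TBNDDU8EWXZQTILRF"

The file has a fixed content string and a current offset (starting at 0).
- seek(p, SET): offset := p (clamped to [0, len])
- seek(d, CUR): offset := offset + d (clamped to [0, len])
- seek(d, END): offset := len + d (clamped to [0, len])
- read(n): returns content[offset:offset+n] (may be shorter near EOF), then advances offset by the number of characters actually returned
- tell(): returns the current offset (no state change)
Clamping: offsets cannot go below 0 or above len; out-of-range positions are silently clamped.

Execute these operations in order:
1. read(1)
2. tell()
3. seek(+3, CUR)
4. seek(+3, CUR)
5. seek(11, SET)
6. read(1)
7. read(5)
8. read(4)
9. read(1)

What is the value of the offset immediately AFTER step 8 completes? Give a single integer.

After 1 (read(1)): returned 'I', offset=1
After 2 (tell()): offset=1
After 3 (seek(+3, CUR)): offset=4
After 4 (seek(+3, CUR)): offset=7
After 5 (seek(11, SET)): offset=11
After 6 (read(1)): returned '8', offset=12
After 7 (read(5)): returned 'EWXZQ', offset=17
After 8 (read(4)): returned 'TILR', offset=21

Answer: 21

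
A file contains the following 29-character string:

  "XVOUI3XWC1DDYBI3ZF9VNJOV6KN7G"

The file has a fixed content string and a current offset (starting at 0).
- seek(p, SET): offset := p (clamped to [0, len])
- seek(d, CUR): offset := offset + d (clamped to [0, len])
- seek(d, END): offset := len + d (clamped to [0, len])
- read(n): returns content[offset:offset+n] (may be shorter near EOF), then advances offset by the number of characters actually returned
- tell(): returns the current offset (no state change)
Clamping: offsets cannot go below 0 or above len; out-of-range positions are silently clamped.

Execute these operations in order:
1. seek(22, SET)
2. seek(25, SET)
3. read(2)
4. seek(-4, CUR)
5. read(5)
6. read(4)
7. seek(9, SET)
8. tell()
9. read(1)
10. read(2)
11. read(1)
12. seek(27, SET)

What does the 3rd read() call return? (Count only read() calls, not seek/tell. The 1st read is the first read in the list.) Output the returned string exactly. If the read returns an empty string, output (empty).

After 1 (seek(22, SET)): offset=22
After 2 (seek(25, SET)): offset=25
After 3 (read(2)): returned 'KN', offset=27
After 4 (seek(-4, CUR)): offset=23
After 5 (read(5)): returned 'V6KN7', offset=28
After 6 (read(4)): returned 'G', offset=29
After 7 (seek(9, SET)): offset=9
After 8 (tell()): offset=9
After 9 (read(1)): returned '1', offset=10
After 10 (read(2)): returned 'DD', offset=12
After 11 (read(1)): returned 'Y', offset=13
After 12 (seek(27, SET)): offset=27

Answer: G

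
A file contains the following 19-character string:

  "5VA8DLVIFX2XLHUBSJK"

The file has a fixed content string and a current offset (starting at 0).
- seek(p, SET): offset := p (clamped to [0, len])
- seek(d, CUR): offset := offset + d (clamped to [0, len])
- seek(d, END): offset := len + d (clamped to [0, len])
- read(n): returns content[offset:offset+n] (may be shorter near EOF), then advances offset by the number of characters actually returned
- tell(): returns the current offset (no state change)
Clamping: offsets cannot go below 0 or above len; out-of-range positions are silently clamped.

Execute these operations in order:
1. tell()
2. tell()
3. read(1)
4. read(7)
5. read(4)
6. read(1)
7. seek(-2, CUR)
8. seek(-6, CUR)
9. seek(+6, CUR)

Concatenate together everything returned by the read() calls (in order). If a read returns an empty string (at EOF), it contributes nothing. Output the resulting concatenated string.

Answer: 5VA8DLVIFX2XL

Derivation:
After 1 (tell()): offset=0
After 2 (tell()): offset=0
After 3 (read(1)): returned '5', offset=1
After 4 (read(7)): returned 'VA8DLVI', offset=8
After 5 (read(4)): returned 'FX2X', offset=12
After 6 (read(1)): returned 'L', offset=13
After 7 (seek(-2, CUR)): offset=11
After 8 (seek(-6, CUR)): offset=5
After 9 (seek(+6, CUR)): offset=11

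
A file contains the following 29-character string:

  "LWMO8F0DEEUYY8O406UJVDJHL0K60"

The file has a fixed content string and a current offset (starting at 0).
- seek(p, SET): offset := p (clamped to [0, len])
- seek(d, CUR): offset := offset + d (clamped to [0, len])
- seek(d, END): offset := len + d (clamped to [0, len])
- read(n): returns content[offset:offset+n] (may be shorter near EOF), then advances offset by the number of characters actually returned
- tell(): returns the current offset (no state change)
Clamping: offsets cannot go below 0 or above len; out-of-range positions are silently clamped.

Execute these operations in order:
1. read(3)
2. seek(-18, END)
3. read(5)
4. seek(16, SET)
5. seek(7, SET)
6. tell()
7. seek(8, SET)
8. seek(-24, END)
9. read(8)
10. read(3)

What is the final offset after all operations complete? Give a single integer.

After 1 (read(3)): returned 'LWM', offset=3
After 2 (seek(-18, END)): offset=11
After 3 (read(5)): returned 'YY8O4', offset=16
After 4 (seek(16, SET)): offset=16
After 5 (seek(7, SET)): offset=7
After 6 (tell()): offset=7
After 7 (seek(8, SET)): offset=8
After 8 (seek(-24, END)): offset=5
After 9 (read(8)): returned 'F0DEEUYY', offset=13
After 10 (read(3)): returned '8O4', offset=16

Answer: 16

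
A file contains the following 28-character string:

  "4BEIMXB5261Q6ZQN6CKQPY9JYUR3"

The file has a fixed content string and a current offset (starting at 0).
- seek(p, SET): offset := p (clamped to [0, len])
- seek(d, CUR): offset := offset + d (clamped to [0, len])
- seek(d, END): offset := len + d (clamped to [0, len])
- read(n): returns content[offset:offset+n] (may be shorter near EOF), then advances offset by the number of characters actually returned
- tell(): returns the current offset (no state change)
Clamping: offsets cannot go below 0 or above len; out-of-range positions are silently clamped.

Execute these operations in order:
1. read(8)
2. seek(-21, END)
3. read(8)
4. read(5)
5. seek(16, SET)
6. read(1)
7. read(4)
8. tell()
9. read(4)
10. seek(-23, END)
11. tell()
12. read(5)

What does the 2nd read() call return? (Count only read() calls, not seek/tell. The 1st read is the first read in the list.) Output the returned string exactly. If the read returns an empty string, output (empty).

Answer: 5261Q6ZQ

Derivation:
After 1 (read(8)): returned '4BEIMXB5', offset=8
After 2 (seek(-21, END)): offset=7
After 3 (read(8)): returned '5261Q6ZQ', offset=15
After 4 (read(5)): returned 'N6CKQ', offset=20
After 5 (seek(16, SET)): offset=16
After 6 (read(1)): returned '6', offset=17
After 7 (read(4)): returned 'CKQP', offset=21
After 8 (tell()): offset=21
After 9 (read(4)): returned 'Y9JY', offset=25
After 10 (seek(-23, END)): offset=5
After 11 (tell()): offset=5
After 12 (read(5)): returned 'XB526', offset=10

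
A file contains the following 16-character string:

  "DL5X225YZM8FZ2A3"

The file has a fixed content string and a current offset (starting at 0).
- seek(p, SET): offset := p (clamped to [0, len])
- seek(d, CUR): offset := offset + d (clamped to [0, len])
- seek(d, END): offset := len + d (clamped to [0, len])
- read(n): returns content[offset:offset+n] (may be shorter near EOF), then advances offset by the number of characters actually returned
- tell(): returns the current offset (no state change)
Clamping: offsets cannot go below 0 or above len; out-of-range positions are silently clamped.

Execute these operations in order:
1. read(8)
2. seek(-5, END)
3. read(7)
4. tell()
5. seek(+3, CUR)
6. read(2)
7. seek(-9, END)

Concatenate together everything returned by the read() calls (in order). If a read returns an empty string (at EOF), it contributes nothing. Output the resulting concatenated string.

Answer: DL5X225YFZ2A3

Derivation:
After 1 (read(8)): returned 'DL5X225Y', offset=8
After 2 (seek(-5, END)): offset=11
After 3 (read(7)): returned 'FZ2A3', offset=16
After 4 (tell()): offset=16
After 5 (seek(+3, CUR)): offset=16
After 6 (read(2)): returned '', offset=16
After 7 (seek(-9, END)): offset=7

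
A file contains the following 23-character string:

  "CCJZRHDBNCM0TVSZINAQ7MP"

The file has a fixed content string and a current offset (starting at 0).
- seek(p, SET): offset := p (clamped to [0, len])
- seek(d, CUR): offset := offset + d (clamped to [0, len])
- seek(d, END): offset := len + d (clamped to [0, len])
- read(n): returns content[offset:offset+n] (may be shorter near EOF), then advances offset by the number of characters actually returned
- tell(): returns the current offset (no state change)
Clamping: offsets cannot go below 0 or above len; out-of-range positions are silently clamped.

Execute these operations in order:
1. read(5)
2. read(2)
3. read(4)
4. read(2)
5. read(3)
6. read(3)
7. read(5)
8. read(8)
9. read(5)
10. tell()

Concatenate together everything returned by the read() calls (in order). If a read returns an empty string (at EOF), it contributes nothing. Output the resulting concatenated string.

Answer: CCJZRHDBNCM0TVSZINAQ7MP

Derivation:
After 1 (read(5)): returned 'CCJZR', offset=5
After 2 (read(2)): returned 'HD', offset=7
After 3 (read(4)): returned 'BNCM', offset=11
After 4 (read(2)): returned '0T', offset=13
After 5 (read(3)): returned 'VSZ', offset=16
After 6 (read(3)): returned 'INA', offset=19
After 7 (read(5)): returned 'Q7MP', offset=23
After 8 (read(8)): returned '', offset=23
After 9 (read(5)): returned '', offset=23
After 10 (tell()): offset=23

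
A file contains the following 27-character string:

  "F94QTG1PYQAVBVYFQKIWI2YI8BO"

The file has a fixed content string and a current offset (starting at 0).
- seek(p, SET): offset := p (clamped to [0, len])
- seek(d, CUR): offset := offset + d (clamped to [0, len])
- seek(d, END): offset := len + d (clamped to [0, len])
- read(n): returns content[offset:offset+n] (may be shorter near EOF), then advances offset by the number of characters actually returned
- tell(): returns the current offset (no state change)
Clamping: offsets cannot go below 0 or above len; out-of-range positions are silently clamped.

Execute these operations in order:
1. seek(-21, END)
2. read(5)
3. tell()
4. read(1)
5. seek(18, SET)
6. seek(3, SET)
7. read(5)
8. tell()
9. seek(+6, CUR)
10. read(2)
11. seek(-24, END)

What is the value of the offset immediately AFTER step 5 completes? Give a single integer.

Answer: 18

Derivation:
After 1 (seek(-21, END)): offset=6
After 2 (read(5)): returned '1PYQA', offset=11
After 3 (tell()): offset=11
After 4 (read(1)): returned 'V', offset=12
After 5 (seek(18, SET)): offset=18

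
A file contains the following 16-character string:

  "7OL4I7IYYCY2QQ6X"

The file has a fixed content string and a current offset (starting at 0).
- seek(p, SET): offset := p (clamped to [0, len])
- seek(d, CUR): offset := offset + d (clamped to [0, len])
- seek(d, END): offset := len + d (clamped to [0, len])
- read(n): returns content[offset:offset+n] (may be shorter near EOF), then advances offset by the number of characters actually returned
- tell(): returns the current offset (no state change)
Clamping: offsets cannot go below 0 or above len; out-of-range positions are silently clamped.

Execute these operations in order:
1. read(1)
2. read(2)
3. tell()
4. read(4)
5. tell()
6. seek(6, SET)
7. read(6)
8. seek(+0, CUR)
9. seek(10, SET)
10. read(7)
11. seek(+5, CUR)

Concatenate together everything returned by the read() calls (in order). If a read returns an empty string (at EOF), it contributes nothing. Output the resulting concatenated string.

Answer: 7OL4I7IIYYCY2Y2QQ6X

Derivation:
After 1 (read(1)): returned '7', offset=1
After 2 (read(2)): returned 'OL', offset=3
After 3 (tell()): offset=3
After 4 (read(4)): returned '4I7I', offset=7
After 5 (tell()): offset=7
After 6 (seek(6, SET)): offset=6
After 7 (read(6)): returned 'IYYCY2', offset=12
After 8 (seek(+0, CUR)): offset=12
After 9 (seek(10, SET)): offset=10
After 10 (read(7)): returned 'Y2QQ6X', offset=16
After 11 (seek(+5, CUR)): offset=16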